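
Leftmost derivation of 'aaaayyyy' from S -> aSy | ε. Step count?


Derivation: S => aSy => aaSyy => aaaSyyy => aaaaSyyyy => aaaayyyy
Steps: 5


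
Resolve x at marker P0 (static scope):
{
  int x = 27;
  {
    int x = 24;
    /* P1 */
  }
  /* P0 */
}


x declared in the same block as P0
x = 27


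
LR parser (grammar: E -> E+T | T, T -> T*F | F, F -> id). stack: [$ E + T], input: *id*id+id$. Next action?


'*' can extend T; shift to build T -> T*F
Action: shift


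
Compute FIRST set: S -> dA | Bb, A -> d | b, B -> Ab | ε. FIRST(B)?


Per alternative of B: FIRST(Ab) = {b, d}; FIRST(ε) = {ε}
FIRST(B) = {b, d, ε}


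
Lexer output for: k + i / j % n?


Scan left to right, longest-match per lexeme
Tokens: ID(k), OP(+), ID(i), OP(/), ID(j), OP(%), ID(n)


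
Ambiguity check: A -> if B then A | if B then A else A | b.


dangling else: 'if B then if B then b else b' parses two ways
Ambiguous


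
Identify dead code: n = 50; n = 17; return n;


first assignment to n is overwritten before any read
Dead: 'n = 50'


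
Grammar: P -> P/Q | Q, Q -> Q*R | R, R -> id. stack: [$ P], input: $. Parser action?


start symbol P on stack, input exhausted
Action: accept


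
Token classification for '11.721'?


Pattern: digits with a decimal point
Type: FLOAT_LITERAL


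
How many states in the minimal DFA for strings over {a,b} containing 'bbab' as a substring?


KMP-style automaton: 4 progress states + 1 absorbing accept = 5
Minimal DFA: 5 states


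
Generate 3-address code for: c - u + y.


Break into single-operator statements:
t1 = c - u
t2 = t1 + y


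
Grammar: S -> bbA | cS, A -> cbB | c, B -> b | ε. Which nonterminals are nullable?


A nonterminal is nullable iff some alternative derives ε (directly, or every symbol in it is nullable)
Nullable: {B}


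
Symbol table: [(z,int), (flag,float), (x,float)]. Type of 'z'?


Lookup 'z' → type int


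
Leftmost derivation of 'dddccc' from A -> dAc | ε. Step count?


Derivation: A => dAc => ddAcc => dddAccc => dddccc
Steps: 4


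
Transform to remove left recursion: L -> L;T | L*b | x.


Left-recursive alternatives: L;T, L*b; non-recursive: x
Introduce L': L -> xL', L' -> ;TL' | *bL' | ε


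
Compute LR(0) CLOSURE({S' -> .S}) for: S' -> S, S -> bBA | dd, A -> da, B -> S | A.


Start: S' -> .S
For each item with dot before a nonterminal B, add B -> .γ for every B-production
Closure: [S' -> .S, S -> .bBA, S -> .dd]


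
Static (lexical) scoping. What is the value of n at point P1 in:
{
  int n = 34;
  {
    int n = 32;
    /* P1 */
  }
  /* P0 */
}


n declared in the same block as P1
n = 32


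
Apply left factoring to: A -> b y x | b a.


Common prefix: 'b'
Factored: A -> b A', A' -> y x | a


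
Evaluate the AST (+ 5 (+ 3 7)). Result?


Evaluate inner: (+ 3 7) = 10
Evaluate root: (+ 5 10) = 15
Result: 15


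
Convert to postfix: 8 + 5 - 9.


Left to right (same or higher precedence on left)
Postfix: 8 5 + 9 -


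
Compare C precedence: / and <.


'/' is multiplicative (level 10); '<' is relational (level 7)
Higher level binds tighter
'/' has higher precedence than '<'


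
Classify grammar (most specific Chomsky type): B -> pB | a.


Right-linear: every RHS is a terminal or a terminal followed by one nonterminal
Classification: Type 3 (Regular)


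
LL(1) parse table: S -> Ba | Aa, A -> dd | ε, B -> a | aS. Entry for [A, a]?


For [A, a]: ε is nullable and 'a' ∈ FOLLOW(A)
Entry: A -> ε


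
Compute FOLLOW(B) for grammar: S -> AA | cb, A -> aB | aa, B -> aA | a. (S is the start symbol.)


$ ∈ FOLLOW(S). For each A -> αBβ: add FIRST(β)\{ε} to FOLLOW(B); if β nullable, add FOLLOW(A).
FOLLOW(B) = {$, a}


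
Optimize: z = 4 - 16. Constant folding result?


4 - 16 = -12 at compile time
Optimized: z = -12


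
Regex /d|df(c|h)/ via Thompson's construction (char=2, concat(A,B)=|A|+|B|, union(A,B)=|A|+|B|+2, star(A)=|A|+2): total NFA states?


Syntax tree has 5 char leaf(s), 2 union(s), 0 star(s)
chars contribute 5×2 = 10; each union adds +2; each star adds +2
Total: 10 + 4 + 0 = 14 states


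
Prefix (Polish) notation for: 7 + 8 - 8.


left-to-right (same/higher precedence on left): tree is (- (+ 7 8) 8)
Prefix: - + 7 8 8


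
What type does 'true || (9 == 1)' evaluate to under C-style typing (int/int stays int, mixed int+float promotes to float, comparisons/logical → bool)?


Operand types: bool || bool
Rule: logical operators take bool operands and yield bool
Result type: bool


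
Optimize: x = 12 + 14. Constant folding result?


12 + 14 = 26 at compile time
Optimized: x = 26


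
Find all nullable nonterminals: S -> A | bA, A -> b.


A nonterminal is nullable iff some alternative derives ε (directly, or every symbol in it is nullable)
Nullable: {}


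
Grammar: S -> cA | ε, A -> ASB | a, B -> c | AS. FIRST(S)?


Per alternative of S: FIRST(cA) = {c}; FIRST(ε) = {ε}
FIRST(S) = {c, ε}


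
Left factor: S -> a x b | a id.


Common prefix: 'a'
Factored: S -> a S', S' -> x b | id


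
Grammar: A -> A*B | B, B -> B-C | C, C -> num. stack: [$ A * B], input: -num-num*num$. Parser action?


'-' can extend B; shift to build B -> B-C
Action: shift


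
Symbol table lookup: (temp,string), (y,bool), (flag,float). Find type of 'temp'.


Lookup 'temp' → type string


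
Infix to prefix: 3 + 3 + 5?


left-to-right (same/higher precedence on left): tree is (+ (+ 3 3) 5)
Prefix: + + 3 3 5


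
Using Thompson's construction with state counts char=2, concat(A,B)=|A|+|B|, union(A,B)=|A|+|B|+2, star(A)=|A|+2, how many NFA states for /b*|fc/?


Syntax tree has 3 char leaf(s), 1 union(s), 1 star(s)
chars contribute 3×2 = 6; each union adds +2; each star adds +2
Total: 6 + 2 + 2 = 10 states


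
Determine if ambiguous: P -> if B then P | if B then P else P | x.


dangling else: 'if B then if B then x else x' parses two ways
Ambiguous


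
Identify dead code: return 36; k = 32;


statement follows a return and is unreachable
Dead: 'k = 32'


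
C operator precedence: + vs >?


'+' is additive (level 9); '>' is relational (level 7)
Higher level binds tighter
'+' has higher precedence than '>'


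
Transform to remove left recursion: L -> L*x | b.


Left-recursive alternatives: L*x; non-recursive: b
Introduce L': L -> bL', L' -> *xL' | ε


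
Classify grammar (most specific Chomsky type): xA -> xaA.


LHS has context (more than one symbol) and |LHS| ≤ |RHS|
Classification: Type 1 (Context-Sensitive)


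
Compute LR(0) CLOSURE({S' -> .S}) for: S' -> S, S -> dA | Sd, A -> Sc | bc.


Start: S' -> .S
For each item with dot before a nonterminal B, add B -> .γ for every B-production
Closure: [S' -> .S, S -> .dA, S -> .Sd]


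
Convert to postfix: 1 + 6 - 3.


Left to right (same or higher precedence on left)
Postfix: 1 6 + 3 -


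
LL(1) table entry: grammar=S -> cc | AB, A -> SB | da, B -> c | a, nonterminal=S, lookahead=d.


For [S, d]: 'd' ∈ FIRST(AB)
Entry: S -> AB


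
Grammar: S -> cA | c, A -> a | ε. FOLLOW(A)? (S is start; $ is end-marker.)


$ ∈ FOLLOW(S). For each A -> αBβ: add FIRST(β)\{ε} to FOLLOW(B); if β nullable, add FOLLOW(A).
FOLLOW(A) = {$}


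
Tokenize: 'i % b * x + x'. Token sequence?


Scan left to right, longest-match per lexeme
Tokens: ID(i), OP(%), ID(b), OP(*), ID(x), OP(+), ID(x)


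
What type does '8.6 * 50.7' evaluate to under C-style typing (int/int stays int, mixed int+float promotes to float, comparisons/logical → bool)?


Operand types: float * float
Rule: mixed int/float promotes to float; int/int stays int
Result type: float


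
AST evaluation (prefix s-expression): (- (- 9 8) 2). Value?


Evaluate inner: (- 9 8) = 1
Evaluate root: (- 1 2) = -1
Result: -1


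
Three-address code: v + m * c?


Break into single-operator statements:
t1 = m * c
t2 = v + t1


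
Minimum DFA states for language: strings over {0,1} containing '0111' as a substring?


KMP-style automaton: 4 progress states + 1 absorbing accept = 5
Minimal DFA: 5 states


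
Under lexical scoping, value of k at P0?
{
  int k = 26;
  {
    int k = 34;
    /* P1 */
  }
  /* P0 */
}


k declared in the same block as P0
k = 26


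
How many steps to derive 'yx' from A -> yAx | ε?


Derivation: A => yAx => yx
Steps: 2


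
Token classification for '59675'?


Pattern: digits only
Type: INTEGER_LITERAL


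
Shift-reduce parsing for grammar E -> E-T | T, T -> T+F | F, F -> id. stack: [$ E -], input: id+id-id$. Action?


no handle ('E-' is not any RHS); shift 'id'
Action: shift


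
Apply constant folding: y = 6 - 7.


6 - 7 = -1 at compile time
Optimized: y = -1


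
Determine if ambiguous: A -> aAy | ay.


balanced a^n…y^n: each string has a unique parse
Unambiguous


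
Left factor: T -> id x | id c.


Common prefix: 'id'
Factored: T -> id T', T' -> x | c


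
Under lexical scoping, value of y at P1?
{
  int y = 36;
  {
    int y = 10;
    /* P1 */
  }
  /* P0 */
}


y declared in the same block as P1
y = 10


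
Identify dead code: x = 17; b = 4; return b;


x is assigned but never read
Dead: 'x = 17'


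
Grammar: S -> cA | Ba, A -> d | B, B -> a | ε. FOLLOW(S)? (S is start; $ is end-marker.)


$ ∈ FOLLOW(S). For each A -> αBβ: add FIRST(β)\{ε} to FOLLOW(B); if β nullable, add FOLLOW(A).
FOLLOW(S) = {$}


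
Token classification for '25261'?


Pattern: digits only
Type: INTEGER_LITERAL


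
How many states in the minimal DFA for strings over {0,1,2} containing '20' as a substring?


KMP-style automaton: 2 progress states + 1 absorbing accept = 3
Minimal DFA: 3 states


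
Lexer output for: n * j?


Scan left to right, longest-match per lexeme
Tokens: ID(n), OP(*), ID(j)


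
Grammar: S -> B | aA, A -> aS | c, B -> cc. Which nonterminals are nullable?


A nonterminal is nullable iff some alternative derives ε (directly, or every symbol in it is nullable)
Nullable: {}


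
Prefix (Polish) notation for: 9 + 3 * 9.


'*' binds tighter: tree is (+ 9 (* 3 9))
Prefix: + 9 * 3 9


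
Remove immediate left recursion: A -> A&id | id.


Left-recursive alternatives: A&id; non-recursive: id
Introduce A': A -> idA', A' -> &idA' | ε


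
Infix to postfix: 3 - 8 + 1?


Left to right (same or higher precedence on left)
Postfix: 3 8 - 1 +


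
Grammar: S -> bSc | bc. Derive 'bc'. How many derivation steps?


Derivation: S => bc
Steps: 1


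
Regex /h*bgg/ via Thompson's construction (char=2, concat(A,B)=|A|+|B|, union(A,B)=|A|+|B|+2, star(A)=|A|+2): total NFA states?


Syntax tree has 4 char leaf(s), 0 union(s), 1 star(s)
chars contribute 4×2 = 8; each union adds +2; each star adds +2
Total: 8 + 0 + 2 = 10 states


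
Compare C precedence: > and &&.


'>' is relational (level 7); '&&' is logical AND (level 2)
Higher level binds tighter
'>' has higher precedence than '&&'


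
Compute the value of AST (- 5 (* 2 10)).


Evaluate inner: (* 2 10) = 20
Evaluate root: (- 5 20) = -15
Result: -15


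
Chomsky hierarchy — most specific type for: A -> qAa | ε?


Single nonterminal LHS, but q^n a^n is not regular
Classification: Type 2 (Context-Free)


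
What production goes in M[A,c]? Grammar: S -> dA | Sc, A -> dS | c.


For [A, c]: 'c' ∈ FIRST(c)
Entry: A -> c


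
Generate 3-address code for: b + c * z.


Break into single-operator statements:
t1 = c * z
t2 = b + t1


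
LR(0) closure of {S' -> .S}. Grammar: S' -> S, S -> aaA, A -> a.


Start: S' -> .S
For each item with dot before a nonterminal B, add B -> .γ for every B-production
Closure: [S' -> .S, S -> .aaA]


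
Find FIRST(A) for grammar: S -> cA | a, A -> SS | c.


Per alternative of A: FIRST(SS) = {a, c}; FIRST(c) = {c}
FIRST(A) = {a, c}


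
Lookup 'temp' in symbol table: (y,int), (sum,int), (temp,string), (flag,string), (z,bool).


Lookup 'temp' → type string


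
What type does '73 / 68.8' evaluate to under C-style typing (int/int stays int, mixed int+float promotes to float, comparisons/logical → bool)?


Operand types: int / float
Rule: mixed int/float promotes to float; int/int stays int
Result type: float


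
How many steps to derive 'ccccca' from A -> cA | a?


Derivation: A => cA => ccA => cccA => ccccA => cccccA => ccccca
Steps: 6


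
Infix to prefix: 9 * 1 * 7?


left-to-right (same/higher precedence on left): tree is (* (* 9 1) 7)
Prefix: * * 9 1 7


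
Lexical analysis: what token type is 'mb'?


Pattern: letter/underscore followed by alphanumerics, not a keyword
Type: IDENTIFIER


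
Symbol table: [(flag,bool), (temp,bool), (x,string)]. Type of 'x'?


Lookup 'x' → type string


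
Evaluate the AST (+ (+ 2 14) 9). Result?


Evaluate inner: (+ 2 14) = 16
Evaluate root: (+ 16 9) = 25
Result: 25


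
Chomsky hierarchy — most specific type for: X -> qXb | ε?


Single nonterminal LHS, but q^n b^n is not regular
Classification: Type 2 (Context-Free)


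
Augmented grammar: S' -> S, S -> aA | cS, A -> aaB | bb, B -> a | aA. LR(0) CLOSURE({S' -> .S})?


Start: S' -> .S
For each item with dot before a nonterminal B, add B -> .γ for every B-production
Closure: [S' -> .S, S -> .aA, S -> .cS]


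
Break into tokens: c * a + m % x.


Scan left to right, longest-match per lexeme
Tokens: ID(c), OP(*), ID(a), OP(+), ID(m), OP(%), ID(x)


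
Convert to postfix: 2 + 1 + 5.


Left to right (same or higher precedence on left)
Postfix: 2 1 + 5 +


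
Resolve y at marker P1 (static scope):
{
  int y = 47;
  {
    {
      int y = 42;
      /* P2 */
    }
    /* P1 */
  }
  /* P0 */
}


P1's block does not declare y; resolves to the enclosing declaration at depth 0
y = 47


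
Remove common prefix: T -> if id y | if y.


Common prefix: 'if'
Factored: T -> if T', T' -> id y | y


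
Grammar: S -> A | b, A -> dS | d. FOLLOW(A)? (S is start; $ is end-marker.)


$ ∈ FOLLOW(S). For each A -> αBβ: add FIRST(β)\{ε} to FOLLOW(B); if β nullable, add FOLLOW(A).
FOLLOW(A) = {$}


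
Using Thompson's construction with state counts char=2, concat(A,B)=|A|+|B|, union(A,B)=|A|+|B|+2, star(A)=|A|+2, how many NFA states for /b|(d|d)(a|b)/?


Syntax tree has 5 char leaf(s), 3 union(s), 0 star(s)
chars contribute 5×2 = 10; each union adds +2; each star adds +2
Total: 10 + 6 + 0 = 16 states


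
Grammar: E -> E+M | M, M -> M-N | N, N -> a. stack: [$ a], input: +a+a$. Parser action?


'a' on top is the handle for N -> a
Action: reduce (N -> a)


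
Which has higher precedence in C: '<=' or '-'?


'-' is additive (level 9); '<=' is relational (level 7)
Higher level binds tighter
'-' has higher precedence than '<='


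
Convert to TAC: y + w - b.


Break into single-operator statements:
t1 = y + w
t2 = t1 - b


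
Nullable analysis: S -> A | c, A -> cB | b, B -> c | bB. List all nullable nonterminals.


A nonterminal is nullable iff some alternative derives ε (directly, or every symbol in it is nullable)
Nullable: {}


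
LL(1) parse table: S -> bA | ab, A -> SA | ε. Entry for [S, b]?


For [S, b]: 'b' ∈ FIRST(bA)
Entry: S -> bA


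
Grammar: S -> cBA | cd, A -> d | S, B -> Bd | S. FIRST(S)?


Per alternative of S: FIRST(cBA) = {c}; FIRST(cd) = {c}
FIRST(S) = {c}


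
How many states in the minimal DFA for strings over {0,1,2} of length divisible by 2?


Track length mod 2: states 0..1, accept at 0
Minimal DFA: 2 states


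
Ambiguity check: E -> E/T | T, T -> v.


precedence layered via separate nonterminal T: deterministic
Unambiguous


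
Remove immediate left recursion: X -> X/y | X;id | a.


Left-recursive alternatives: X/y, X;id; non-recursive: a
Introduce X': X -> aX', X' -> /yX' | ;idX' | ε


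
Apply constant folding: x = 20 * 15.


20 * 15 = 300 at compile time
Optimized: x = 300


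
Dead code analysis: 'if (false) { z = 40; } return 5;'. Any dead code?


condition is constant false, so the whole block is unreachable
Dead: 'if (false) { z = 40; }'


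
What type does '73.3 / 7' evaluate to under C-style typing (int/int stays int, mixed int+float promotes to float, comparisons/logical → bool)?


Operand types: float / int
Rule: mixed int/float promotes to float; int/int stays int
Result type: float


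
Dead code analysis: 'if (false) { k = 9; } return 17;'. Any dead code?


condition is constant false, so the whole block is unreachable
Dead: 'if (false) { k = 9; }'


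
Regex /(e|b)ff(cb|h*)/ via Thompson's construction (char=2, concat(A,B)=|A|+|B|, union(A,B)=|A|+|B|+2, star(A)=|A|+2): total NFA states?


Syntax tree has 7 char leaf(s), 2 union(s), 1 star(s)
chars contribute 7×2 = 14; each union adds +2; each star adds +2
Total: 14 + 4 + 2 = 20 states


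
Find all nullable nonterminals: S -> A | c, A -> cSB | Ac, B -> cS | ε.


A nonterminal is nullable iff some alternative derives ε (directly, or every symbol in it is nullable)
Nullable: {B}


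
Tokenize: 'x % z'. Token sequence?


Scan left to right, longest-match per lexeme
Tokens: ID(x), OP(%), ID(z)


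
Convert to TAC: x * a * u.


Break into single-operator statements:
t1 = x * a
t2 = t1 * u


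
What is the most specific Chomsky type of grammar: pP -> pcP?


LHS has context (more than one symbol) and |LHS| ≤ |RHS|
Classification: Type 1 (Context-Sensitive)


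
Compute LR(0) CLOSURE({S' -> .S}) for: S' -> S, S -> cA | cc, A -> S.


Start: S' -> .S
For each item with dot before a nonterminal B, add B -> .γ for every B-production
Closure: [S' -> .S, S -> .cA, S -> .cc]


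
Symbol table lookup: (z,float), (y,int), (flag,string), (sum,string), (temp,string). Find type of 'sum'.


Lookup 'sum' → type string


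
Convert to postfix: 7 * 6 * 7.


Left to right (same or higher precedence on left)
Postfix: 7 6 * 7 *


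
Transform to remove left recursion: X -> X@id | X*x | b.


Left-recursive alternatives: X@id, X*x; non-recursive: b
Introduce X': X -> bX', X' -> @idX' | *xX' | ε


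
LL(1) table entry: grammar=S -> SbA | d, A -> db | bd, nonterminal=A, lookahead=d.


For [A, d]: 'd' ∈ FIRST(db)
Entry: A -> db


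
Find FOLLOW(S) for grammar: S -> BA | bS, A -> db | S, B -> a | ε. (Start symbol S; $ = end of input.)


$ ∈ FOLLOW(S). For each A -> αBβ: add FIRST(β)\{ε} to FOLLOW(B); if β nullable, add FOLLOW(A).
FOLLOW(S) = {$}


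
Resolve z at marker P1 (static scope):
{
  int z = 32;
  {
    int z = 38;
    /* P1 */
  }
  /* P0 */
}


z declared in the same block as P1
z = 38


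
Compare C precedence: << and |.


'<<' is shift (level 8); '|' is bitwise OR (level 3)
Higher level binds tighter
'<<' has higher precedence than '|'


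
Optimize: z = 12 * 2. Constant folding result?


12 * 2 = 24 at compile time
Optimized: z = 24


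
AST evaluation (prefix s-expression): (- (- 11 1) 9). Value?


Evaluate inner: (- 11 1) = 10
Evaluate root: (- 10 9) = 1
Result: 1


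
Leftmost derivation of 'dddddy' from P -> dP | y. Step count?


Derivation: P => dP => ddP => dddP => ddddP => dddddP => dddddy
Steps: 6


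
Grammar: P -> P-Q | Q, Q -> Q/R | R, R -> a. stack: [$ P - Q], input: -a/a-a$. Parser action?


handle 'P-Q' on top; lookahead ∈ FOLLOW(P) = {-, $}
Action: reduce (P -> P-Q)


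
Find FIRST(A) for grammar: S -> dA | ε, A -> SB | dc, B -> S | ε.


Per alternative of A: FIRST(SB) = {d, ε}; FIRST(dc) = {d}
FIRST(A) = {d, ε}


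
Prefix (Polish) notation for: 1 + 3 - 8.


left-to-right (same/higher precedence on left): tree is (- (+ 1 3) 8)
Prefix: - + 1 3 8


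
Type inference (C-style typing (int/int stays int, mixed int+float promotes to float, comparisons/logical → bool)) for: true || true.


Operand types: bool || bool
Rule: logical operators take bool operands and yield bool
Result type: bool


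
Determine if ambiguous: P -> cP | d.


right-linear, alternatives start with distinct terminals 'c' vs 'd': unique leftmost derivation
Unambiguous


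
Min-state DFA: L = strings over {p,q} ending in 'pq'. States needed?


Track the longest suffix of input matching a prefix of 'pq': 3 classes (prefixes of length 0..2)
Minimal DFA: 3 states


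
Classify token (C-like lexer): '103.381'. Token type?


Pattern: digits with a decimal point
Type: FLOAT_LITERAL


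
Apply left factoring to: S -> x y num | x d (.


Common prefix: 'x'
Factored: S -> x S', S' -> y num | d (


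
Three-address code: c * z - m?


Break into single-operator statements:
t1 = c * z
t2 = t1 - m


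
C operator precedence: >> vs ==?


'>>' is shift (level 8); '==' is equality (level 6)
Higher level binds tighter
'>>' has higher precedence than '=='


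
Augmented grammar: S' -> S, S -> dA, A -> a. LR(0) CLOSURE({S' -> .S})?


Start: S' -> .S
For each item with dot before a nonterminal B, add B -> .γ for every B-production
Closure: [S' -> .S, S -> .dA]


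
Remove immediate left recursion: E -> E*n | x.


Left-recursive alternatives: E*n; non-recursive: x
Introduce E': E -> xE', E' -> *nE' | ε


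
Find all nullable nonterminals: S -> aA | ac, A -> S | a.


A nonterminal is nullable iff some alternative derives ε (directly, or every symbol in it is nullable)
Nullable: {}


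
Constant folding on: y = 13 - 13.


13 - 13 = 0 at compile time
Optimized: y = 0


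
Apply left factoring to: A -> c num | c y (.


Common prefix: 'c'
Factored: A -> c A', A' -> num | y (


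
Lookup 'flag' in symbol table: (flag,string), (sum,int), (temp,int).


Lookup 'flag' → type string


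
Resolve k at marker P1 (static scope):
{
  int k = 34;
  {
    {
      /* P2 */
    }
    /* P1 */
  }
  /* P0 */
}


P1's block does not declare k; resolves to the enclosing declaration at depth 0
k = 34


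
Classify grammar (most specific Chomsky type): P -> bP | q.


Right-linear: every RHS is a terminal or a terminal followed by one nonterminal
Classification: Type 3 (Regular)


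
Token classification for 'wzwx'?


Pattern: letter/underscore followed by alphanumerics, not a keyword
Type: IDENTIFIER


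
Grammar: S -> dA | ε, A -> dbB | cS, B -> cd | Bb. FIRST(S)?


Per alternative of S: FIRST(dA) = {d}; FIRST(ε) = {ε}
FIRST(S) = {d, ε}


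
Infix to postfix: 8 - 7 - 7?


Left to right (same or higher precedence on left)
Postfix: 8 7 - 7 -


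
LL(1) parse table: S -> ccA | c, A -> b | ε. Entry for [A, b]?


For [A, b]: 'b' ∈ FIRST(b)
Entry: A -> b


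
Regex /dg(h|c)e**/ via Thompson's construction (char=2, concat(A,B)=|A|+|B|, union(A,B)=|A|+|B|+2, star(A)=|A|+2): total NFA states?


Syntax tree has 5 char leaf(s), 1 union(s), 2 star(s)
chars contribute 5×2 = 10; each union adds +2; each star adds +2
Total: 10 + 2 + 4 = 16 states


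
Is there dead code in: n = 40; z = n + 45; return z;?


n is read by z's definition; z is returned
No dead code


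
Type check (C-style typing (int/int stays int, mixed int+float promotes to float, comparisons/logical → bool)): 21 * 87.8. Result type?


Operand types: int * float
Rule: mixed int/float promotes to float; int/int stays int
Result type: float


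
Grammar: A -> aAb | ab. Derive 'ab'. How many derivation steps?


Derivation: A => ab
Steps: 1


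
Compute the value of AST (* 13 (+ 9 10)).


Evaluate inner: (+ 9 10) = 19
Evaluate root: (* 13 19) = 247
Result: 247


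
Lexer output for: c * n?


Scan left to right, longest-match per lexeme
Tokens: ID(c), OP(*), ID(n)


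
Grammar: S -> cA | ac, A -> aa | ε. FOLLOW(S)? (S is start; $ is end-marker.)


$ ∈ FOLLOW(S). For each A -> αBβ: add FIRST(β)\{ε} to FOLLOW(B); if β nullable, add FOLLOW(A).
FOLLOW(S) = {$}


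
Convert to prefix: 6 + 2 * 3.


'*' binds tighter: tree is (+ 6 (* 2 3))
Prefix: + 6 * 2 3


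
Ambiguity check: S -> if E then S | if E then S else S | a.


dangling else: 'if E then if E then a else a' parses two ways
Ambiguous


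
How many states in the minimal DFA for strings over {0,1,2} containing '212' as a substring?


KMP-style automaton: 3 progress states + 1 absorbing accept = 4
Minimal DFA: 4 states


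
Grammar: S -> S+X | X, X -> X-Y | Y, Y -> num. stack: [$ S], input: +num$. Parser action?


shift '+' to continue S -> S+X
Action: shift


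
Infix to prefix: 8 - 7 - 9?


left-to-right (same/higher precedence on left): tree is (- (- 8 7) 9)
Prefix: - - 8 7 9


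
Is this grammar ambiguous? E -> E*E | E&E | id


'id*id&id' has two parse trees (no precedence encoded between * and &)
Ambiguous


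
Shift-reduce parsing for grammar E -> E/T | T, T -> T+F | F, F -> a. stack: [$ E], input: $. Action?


start symbol E on stack, input exhausted
Action: accept


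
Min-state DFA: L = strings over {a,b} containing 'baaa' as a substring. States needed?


KMP-style automaton: 4 progress states + 1 absorbing accept = 5
Minimal DFA: 5 states


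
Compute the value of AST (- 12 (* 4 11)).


Evaluate inner: (* 4 11) = 44
Evaluate root: (- 12 44) = -32
Result: -32


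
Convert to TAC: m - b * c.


Break into single-operator statements:
t1 = b * c
t2 = m - t1


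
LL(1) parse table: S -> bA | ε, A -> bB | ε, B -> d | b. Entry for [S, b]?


For [S, b]: 'b' ∈ FIRST(bA)
Entry: S -> bA


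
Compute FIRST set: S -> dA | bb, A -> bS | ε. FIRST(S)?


Per alternative of S: FIRST(dA) = {d}; FIRST(bb) = {b}
FIRST(S) = {b, d}


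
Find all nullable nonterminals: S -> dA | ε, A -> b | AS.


A nonterminal is nullable iff some alternative derives ε (directly, or every symbol in it is nullable)
Nullable: {S}


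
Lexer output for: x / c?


Scan left to right, longest-match per lexeme
Tokens: ID(x), OP(/), ID(c)


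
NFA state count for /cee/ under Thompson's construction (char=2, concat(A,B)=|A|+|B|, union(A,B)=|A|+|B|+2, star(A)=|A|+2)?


Syntax tree has 3 char leaf(s), 0 union(s), 0 star(s)
chars contribute 3×2 = 6; each union adds +2; each star adds +2
Total: 6 + 0 + 0 = 6 states


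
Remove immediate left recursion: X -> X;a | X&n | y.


Left-recursive alternatives: X;a, X&n; non-recursive: y
Introduce X': X -> yX', X' -> ;aX' | &nX' | ε


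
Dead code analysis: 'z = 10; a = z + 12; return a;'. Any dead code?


z is read by a's definition; a is returned
No dead code


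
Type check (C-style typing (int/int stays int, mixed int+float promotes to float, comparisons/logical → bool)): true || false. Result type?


Operand types: bool || bool
Rule: logical operators take bool operands and yield bool
Result type: bool


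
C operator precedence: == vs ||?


'==' is equality (level 6); '||' is logical OR (level 1)
Higher level binds tighter
'==' has higher precedence than '||'


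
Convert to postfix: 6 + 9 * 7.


* has higher precedence, evaluate 9*7 first
Postfix: 6 9 7 * +


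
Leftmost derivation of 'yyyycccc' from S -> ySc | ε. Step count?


Derivation: S => ySc => yyScc => yyySccc => yyyyScccc => yyyycccc
Steps: 5


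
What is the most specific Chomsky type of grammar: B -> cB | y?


Right-linear: every RHS is a terminal or a terminal followed by one nonterminal
Classification: Type 3 (Regular)


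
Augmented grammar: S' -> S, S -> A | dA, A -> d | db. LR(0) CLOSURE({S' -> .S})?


Start: S' -> .S
For each item with dot before a nonterminal B, add B -> .γ for every B-production
Closure: [S' -> .S, S -> .A, S -> .dA, A -> .d, A -> .db]


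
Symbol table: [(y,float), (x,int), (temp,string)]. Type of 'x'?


Lookup 'x' → type int


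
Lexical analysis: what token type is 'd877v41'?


Pattern: letter/underscore followed by alphanumerics, not a keyword
Type: IDENTIFIER


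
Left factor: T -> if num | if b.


Common prefix: 'if'
Factored: T -> if T', T' -> num | b


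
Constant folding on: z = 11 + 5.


11 + 5 = 16 at compile time
Optimized: z = 16


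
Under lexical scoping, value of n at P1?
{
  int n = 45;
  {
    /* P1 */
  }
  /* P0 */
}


P1's block does not declare n; resolves to the enclosing declaration at depth 0
n = 45


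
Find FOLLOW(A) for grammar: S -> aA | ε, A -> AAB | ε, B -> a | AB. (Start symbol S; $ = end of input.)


$ ∈ FOLLOW(S). For each A -> αBβ: add FIRST(β)\{ε} to FOLLOW(B); if β nullable, add FOLLOW(A).
FOLLOW(A) = {$, a}


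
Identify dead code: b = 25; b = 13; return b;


first assignment to b is overwritten before any read
Dead: 'b = 25'


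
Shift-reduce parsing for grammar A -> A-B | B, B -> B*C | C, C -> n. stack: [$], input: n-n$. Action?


no handle on stack; shift 'n'
Action: shift


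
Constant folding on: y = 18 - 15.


18 - 15 = 3 at compile time
Optimized: y = 3


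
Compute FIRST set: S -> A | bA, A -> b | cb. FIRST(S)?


Per alternative of S: FIRST(A) = {b, c}; FIRST(bA) = {b}
FIRST(S) = {b, c}


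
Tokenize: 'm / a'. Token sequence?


Scan left to right, longest-match per lexeme
Tokens: ID(m), OP(/), ID(a)


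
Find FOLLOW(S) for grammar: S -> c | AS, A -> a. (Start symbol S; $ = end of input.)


$ ∈ FOLLOW(S). For each A -> αBβ: add FIRST(β)\{ε} to FOLLOW(B); if β nullable, add FOLLOW(A).
FOLLOW(S) = {$}


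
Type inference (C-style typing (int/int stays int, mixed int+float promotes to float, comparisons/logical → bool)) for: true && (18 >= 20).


Operand types: bool && bool
Rule: logical operators take bool operands and yield bool
Result type: bool


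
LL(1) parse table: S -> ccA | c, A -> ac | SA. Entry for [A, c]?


For [A, c]: 'c' ∈ FIRST(SA)
Entry: A -> SA


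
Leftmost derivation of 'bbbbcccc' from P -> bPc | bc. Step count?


Derivation: P => bPc => bbPcc => bbbPccc => bbbbcccc
Steps: 4


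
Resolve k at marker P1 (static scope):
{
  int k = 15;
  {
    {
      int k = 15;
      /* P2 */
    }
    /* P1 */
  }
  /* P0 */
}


P1's block does not declare k; resolves to the enclosing declaration at depth 0
k = 15


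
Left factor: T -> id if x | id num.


Common prefix: 'id'
Factored: T -> id T', T' -> if x | num


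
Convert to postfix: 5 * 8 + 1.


Left to right (same or higher precedence on left)
Postfix: 5 8 * 1 +


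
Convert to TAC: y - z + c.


Break into single-operator statements:
t1 = y - z
t2 = t1 + c


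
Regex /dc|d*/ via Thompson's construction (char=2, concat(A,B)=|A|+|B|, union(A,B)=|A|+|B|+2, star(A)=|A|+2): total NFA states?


Syntax tree has 3 char leaf(s), 1 union(s), 1 star(s)
chars contribute 3×2 = 6; each union adds +2; each star adds +2
Total: 6 + 2 + 2 = 10 states


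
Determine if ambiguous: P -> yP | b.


right-linear, alternatives start with distinct terminals 'y' vs 'b': unique leftmost derivation
Unambiguous


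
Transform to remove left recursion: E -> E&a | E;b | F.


Left-recursive alternatives: E&a, E;b; non-recursive: F
Introduce E': E -> FE', E' -> &aE' | ;bE' | ε


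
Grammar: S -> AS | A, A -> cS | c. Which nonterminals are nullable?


A nonterminal is nullable iff some alternative derives ε (directly, or every symbol in it is nullable)
Nullable: {}


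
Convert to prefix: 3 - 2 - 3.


left-to-right (same/higher precedence on left): tree is (- (- 3 2) 3)
Prefix: - - 3 2 3


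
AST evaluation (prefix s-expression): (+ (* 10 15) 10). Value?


Evaluate inner: (* 10 15) = 150
Evaluate root: (+ 150 10) = 160
Result: 160


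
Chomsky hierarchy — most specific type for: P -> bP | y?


Right-linear: every RHS is a terminal or a terminal followed by one nonterminal
Classification: Type 3 (Regular)


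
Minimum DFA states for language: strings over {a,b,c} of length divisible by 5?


Track length mod 5: states 0..4, accept at 0
Minimal DFA: 5 states


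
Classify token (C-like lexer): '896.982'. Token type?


Pattern: digits with a decimal point
Type: FLOAT_LITERAL


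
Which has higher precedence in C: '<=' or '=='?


'<=' is relational (level 7); '==' is equality (level 6)
Higher level binds tighter
'<=' has higher precedence than '=='


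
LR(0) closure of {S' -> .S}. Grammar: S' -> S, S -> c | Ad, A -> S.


Start: S' -> .S
For each item with dot before a nonterminal B, add B -> .γ for every B-production
Closure: [S' -> .S, S -> .c, S -> .Ad, A -> .S]


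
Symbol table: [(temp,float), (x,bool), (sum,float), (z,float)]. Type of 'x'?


Lookup 'x' → type bool


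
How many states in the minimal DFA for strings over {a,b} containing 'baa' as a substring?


KMP-style automaton: 3 progress states + 1 absorbing accept = 4
Minimal DFA: 4 states


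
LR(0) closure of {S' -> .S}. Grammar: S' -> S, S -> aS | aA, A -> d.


Start: S' -> .S
For each item with dot before a nonterminal B, add B -> .γ for every B-production
Closure: [S' -> .S, S -> .aS, S -> .aA]


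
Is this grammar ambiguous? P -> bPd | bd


balanced b^n…d^n: each string has a unique parse
Unambiguous


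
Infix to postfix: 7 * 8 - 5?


Left to right (same or higher precedence on left)
Postfix: 7 8 * 5 -


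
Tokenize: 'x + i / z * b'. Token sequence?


Scan left to right, longest-match per lexeme
Tokens: ID(x), OP(+), ID(i), OP(/), ID(z), OP(*), ID(b)


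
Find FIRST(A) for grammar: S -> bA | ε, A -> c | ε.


Per alternative of A: FIRST(c) = {c}; FIRST(ε) = {ε}
FIRST(A) = {c, ε}


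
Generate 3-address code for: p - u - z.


Break into single-operator statements:
t1 = p - u
t2 = t1 - z


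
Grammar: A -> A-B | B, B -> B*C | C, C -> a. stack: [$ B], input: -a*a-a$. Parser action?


lookahead ∉ {*} so B won't extend; reduce A -> B
Action: reduce (A -> B)


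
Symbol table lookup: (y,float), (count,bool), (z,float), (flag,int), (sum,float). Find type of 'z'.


Lookup 'z' → type float


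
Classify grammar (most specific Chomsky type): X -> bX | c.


Right-linear: every RHS is a terminal or a terminal followed by one nonterminal
Classification: Type 3 (Regular)


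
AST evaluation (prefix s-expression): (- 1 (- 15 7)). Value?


Evaluate inner: (- 15 7) = 8
Evaluate root: (- 1 8) = -7
Result: -7


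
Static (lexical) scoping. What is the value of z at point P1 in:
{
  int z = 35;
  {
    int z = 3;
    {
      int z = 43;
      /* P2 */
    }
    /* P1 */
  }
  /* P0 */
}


z declared in the same block as P1
z = 3


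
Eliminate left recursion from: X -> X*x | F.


Left-recursive alternatives: X*x; non-recursive: F
Introduce X': X -> FX', X' -> *xX' | ε


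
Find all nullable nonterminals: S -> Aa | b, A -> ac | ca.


A nonterminal is nullable iff some alternative derives ε (directly, or every symbol in it is nullable)
Nullable: {}


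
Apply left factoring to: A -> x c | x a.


Common prefix: 'x'
Factored: A -> x A', A' -> c | a


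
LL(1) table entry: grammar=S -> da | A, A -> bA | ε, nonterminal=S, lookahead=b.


For [S, b]: 'b' ∈ FIRST(A)
Entry: S -> A


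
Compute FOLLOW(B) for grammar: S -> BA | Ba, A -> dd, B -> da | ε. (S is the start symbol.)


$ ∈ FOLLOW(S). For each A -> αBβ: add FIRST(β)\{ε} to FOLLOW(B); if β nullable, add FOLLOW(A).
FOLLOW(B) = {a, d}


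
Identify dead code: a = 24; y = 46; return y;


a is assigned but never read
Dead: 'a = 24'


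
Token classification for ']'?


Pattern: delimiter/punctuation
Type: PUNCTUATION


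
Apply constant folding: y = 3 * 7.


3 * 7 = 21 at compile time
Optimized: y = 21


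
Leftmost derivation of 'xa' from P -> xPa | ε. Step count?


Derivation: P => xPa => xa
Steps: 2


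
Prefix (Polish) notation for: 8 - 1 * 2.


'*' binds tighter: tree is (- 8 (* 1 2))
Prefix: - 8 * 1 2


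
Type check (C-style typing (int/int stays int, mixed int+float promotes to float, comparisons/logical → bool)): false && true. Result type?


Operand types: bool && bool
Rule: logical operators take bool operands and yield bool
Result type: bool


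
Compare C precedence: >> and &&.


'>>' is shift (level 8); '&&' is logical AND (level 2)
Higher level binds tighter
'>>' has higher precedence than '&&'


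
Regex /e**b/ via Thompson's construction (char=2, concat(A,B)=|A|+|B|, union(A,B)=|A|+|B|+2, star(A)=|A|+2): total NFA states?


Syntax tree has 2 char leaf(s), 0 union(s), 2 star(s)
chars contribute 2×2 = 4; each union adds +2; each star adds +2
Total: 4 + 0 + 4 = 8 states


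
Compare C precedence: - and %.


'%' is multiplicative (level 10); '-' is additive (level 9)
Higher level binds tighter
'%' has higher precedence than '-'


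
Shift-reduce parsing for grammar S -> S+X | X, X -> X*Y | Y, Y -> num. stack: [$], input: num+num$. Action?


no handle on stack; shift 'num'
Action: shift


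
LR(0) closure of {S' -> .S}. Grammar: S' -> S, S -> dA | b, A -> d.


Start: S' -> .S
For each item with dot before a nonterminal B, add B -> .γ for every B-production
Closure: [S' -> .S, S -> .dA, S -> .b]


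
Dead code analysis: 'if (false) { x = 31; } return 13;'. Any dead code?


condition is constant false, so the whole block is unreachable
Dead: 'if (false) { x = 31; }'


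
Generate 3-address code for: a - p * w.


Break into single-operator statements:
t1 = p * w
t2 = a - t1


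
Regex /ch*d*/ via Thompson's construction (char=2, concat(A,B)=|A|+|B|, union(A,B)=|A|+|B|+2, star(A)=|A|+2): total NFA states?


Syntax tree has 3 char leaf(s), 0 union(s), 2 star(s)
chars contribute 3×2 = 6; each union adds +2; each star adds +2
Total: 6 + 0 + 4 = 10 states


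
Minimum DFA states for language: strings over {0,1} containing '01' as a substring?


KMP-style automaton: 2 progress states + 1 absorbing accept = 3
Minimal DFA: 3 states


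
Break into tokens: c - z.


Scan left to right, longest-match per lexeme
Tokens: ID(c), OP(-), ID(z)


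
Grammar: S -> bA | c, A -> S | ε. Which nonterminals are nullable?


A nonterminal is nullable iff some alternative derives ε (directly, or every symbol in it is nullable)
Nullable: {A}


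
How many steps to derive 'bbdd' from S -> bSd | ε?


Derivation: S => bSd => bbSdd => bbdd
Steps: 3


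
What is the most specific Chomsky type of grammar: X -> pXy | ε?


Single nonterminal LHS, but p^n y^n is not regular
Classification: Type 2 (Context-Free)


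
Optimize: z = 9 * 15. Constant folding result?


9 * 15 = 135 at compile time
Optimized: z = 135


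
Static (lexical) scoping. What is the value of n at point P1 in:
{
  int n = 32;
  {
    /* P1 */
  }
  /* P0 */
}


P1's block does not declare n; resolves to the enclosing declaration at depth 0
n = 32


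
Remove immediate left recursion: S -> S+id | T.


Left-recursive alternatives: S+id; non-recursive: T
Introduce S': S -> TS', S' -> +idS' | ε


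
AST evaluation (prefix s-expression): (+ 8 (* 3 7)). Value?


Evaluate inner: (* 3 7) = 21
Evaluate root: (+ 8 21) = 29
Result: 29


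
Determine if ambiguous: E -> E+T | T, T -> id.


precedence layered via separate nonterminal T: deterministic
Unambiguous


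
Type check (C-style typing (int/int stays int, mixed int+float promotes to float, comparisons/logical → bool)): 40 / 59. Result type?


Operand types: int / int
Rule: mixed int/float promotes to float; int/int stays int
Result type: int
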